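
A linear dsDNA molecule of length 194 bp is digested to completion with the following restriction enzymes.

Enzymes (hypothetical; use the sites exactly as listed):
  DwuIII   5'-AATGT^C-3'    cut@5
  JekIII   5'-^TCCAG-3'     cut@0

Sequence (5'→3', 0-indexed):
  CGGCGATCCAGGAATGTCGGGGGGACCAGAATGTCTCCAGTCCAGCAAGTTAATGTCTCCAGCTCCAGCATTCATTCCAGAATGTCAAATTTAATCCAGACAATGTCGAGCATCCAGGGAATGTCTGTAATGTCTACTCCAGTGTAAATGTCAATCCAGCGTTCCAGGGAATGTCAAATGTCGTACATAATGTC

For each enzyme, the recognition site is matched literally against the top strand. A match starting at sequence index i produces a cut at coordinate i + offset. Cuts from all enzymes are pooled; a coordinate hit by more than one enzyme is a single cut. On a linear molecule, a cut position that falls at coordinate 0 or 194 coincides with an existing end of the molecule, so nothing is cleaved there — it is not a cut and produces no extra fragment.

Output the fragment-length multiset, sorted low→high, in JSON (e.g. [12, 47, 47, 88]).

Scan for sites:
  DwuIII (AATGTC, off=5): starts [12, 29, 51, 80, 101, 119, 128, 146, 169, 176, 188] → cuts [17, 34, 56, 85, 106, 124, 133, 151, 174, 181, 193]
  JekIII (TCCAG, off=0): starts [6, 35, 40, 57, 63, 75, 94, 112, 137, 154, 162] → cuts [6, 35, 40, 57, 63, 75, 94, 112, 137, 154, 162]

All cut coordinates (distinct, sorted): [6, 17, 34, 35, 40, 56, 57, 63, 75, 85, 94, 106, 112, 124, 133, 137, 151, 154, 162, 174, 181, 193]

Fragment lengths:
  [0,6): 6 bp
  [6,17): 11 bp
  [17,34): 17 bp
  [34,35): 1 bp
  [35,40): 5 bp
  [40,56): 16 bp
  [56,57): 1 bp
  [57,63): 6 bp
  [63,75): 12 bp
  [75,85): 10 bp
  [85,94): 9 bp
  [94,106): 12 bp
  [106,112): 6 bp
  [112,124): 12 bp
  [124,133): 9 bp
  [133,137): 4 bp
  [137,151): 14 bp
  [151,154): 3 bp
  [154,162): 8 bp
  [162,174): 12 bp
  [174,181): 7 bp
  [181,193): 12 bp
  [193,194): 1 bp

[1,1,1,3,4,5,6,6,6,7,8,9,9,10,11,12,12,12,12,12,14,16,17]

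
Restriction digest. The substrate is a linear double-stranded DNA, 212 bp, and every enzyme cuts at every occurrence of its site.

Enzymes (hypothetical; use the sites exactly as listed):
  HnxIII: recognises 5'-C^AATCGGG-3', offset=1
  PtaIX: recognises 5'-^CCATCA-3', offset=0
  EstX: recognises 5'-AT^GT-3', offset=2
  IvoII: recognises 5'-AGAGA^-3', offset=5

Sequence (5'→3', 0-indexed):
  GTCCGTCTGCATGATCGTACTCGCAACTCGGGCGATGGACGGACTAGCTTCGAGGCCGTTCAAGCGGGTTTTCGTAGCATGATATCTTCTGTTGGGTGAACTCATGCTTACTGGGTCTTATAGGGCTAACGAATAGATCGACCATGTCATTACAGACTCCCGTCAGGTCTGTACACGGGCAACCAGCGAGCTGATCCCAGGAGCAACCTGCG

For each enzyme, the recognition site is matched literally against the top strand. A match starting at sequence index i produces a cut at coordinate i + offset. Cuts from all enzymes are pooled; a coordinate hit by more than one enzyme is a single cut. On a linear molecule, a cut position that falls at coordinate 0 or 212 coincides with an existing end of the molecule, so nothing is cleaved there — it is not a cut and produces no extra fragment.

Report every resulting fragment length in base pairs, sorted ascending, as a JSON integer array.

[67,145]

Scan for sites:
  HnxIII (CAATCGGG, off=1): no sites
  PtaIX (CCATCA, off=0): no sites
  EstX (ATGT, off=2): starts [143] → cuts [145]
  IvoII (AGAGA, off=5): no sites

Pooled cuts: [145]

Fragments:
  [0,145): 145 bp
  [145,212): 67 bp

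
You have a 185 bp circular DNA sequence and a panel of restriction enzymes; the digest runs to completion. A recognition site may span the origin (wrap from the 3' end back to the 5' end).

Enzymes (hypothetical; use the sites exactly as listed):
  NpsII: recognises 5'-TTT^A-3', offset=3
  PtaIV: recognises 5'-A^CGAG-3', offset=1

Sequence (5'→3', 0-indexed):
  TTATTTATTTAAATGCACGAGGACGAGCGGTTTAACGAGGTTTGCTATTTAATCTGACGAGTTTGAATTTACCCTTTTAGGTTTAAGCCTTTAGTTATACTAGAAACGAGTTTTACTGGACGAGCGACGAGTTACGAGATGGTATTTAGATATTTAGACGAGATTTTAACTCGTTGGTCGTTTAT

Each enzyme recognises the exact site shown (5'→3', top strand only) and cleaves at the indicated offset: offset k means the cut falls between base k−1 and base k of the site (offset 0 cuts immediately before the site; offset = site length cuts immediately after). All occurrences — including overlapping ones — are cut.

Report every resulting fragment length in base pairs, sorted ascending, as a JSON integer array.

Scan for sites:
  NpsII TTTA/3: at [3, 7, 30, 47, 67, 75, 81, 89, 111, 144, 152, 164, 180, 184] ⇒ [2, 6, 10, 33, 50, 70, 78, 84, 92, 114, 147, 155, 167, 183]
  PtaIV ACGAG/1: at [16, 22, 34, 56, 105, 119, 126, 133, 157] ⇒ [17, 23, 35, 57, 106, 120, 127, 134, 158]

Pooled cuts: [2, 6, 10, 17, 23, 33, 35, 50, 57, 70, 78, 84, 92, 106, 114, 120, 127, 134, 147, 155, 158, 167, 183]

Fragment lengths:
  2→6: 4 bp
  6→10: 4 bp
  10→17: 7 bp
  17→23: 6 bp
  23→33: 10 bp
  33→35: 2 bp
  35→50: 15 bp
  50→57: 7 bp
  57→70: 13 bp
  70→78: 8 bp
  78→84: 6 bp
  84→92: 8 bp
  92→106: 14 bp
  106→114: 8 bp
  114→120: 6 bp
  120→127: 7 bp
  127→134: 7 bp
  134→147: 13 bp
  147→155: 8 bp
  155→158: 3 bp
  158→167: 9 bp
  167→183: 16 bp
  183→2 (wrap): 185-183+2 = 4 bp

[2,3,4,4,4,6,6,6,7,7,7,7,8,8,8,8,9,10,13,13,14,15,16]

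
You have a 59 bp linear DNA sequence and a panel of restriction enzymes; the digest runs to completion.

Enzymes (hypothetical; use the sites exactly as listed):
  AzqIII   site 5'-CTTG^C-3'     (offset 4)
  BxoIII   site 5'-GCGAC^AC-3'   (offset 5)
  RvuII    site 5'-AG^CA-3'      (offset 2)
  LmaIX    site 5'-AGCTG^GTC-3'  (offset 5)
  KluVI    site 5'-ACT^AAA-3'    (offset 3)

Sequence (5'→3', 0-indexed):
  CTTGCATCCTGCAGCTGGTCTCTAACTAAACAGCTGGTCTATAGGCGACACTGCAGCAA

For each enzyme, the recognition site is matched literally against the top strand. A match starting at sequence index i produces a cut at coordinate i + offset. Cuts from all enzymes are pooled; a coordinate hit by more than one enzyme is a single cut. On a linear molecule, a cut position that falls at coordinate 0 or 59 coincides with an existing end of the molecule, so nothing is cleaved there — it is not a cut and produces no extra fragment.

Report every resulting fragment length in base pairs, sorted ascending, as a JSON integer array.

[3,4,7,9,10,13,13]

Site scan:
  AzqIII (CTTGC, off=4): starts [0] → cuts [4]
  BxoIII (GCGACAC, off=5): starts [44] → cuts [49]
  RvuII (AGCA, off=2): starts [54] → cuts [56]
  LmaIX (AGCTGGTC, off=5): starts [12, 31] → cuts [17, 36]
  KluVI (ACTAAA, off=3): starts [24] → cuts [27]

Pooled cuts: [4, 17, 27, 36, 49, 56]

Fragments:
  [0,4): 4 bp
  [4,17): 13 bp
  [17,27): 10 bp
  [27,36): 9 bp
  [36,49): 13 bp
  [49,56): 7 bp
  [56,59): 3 bp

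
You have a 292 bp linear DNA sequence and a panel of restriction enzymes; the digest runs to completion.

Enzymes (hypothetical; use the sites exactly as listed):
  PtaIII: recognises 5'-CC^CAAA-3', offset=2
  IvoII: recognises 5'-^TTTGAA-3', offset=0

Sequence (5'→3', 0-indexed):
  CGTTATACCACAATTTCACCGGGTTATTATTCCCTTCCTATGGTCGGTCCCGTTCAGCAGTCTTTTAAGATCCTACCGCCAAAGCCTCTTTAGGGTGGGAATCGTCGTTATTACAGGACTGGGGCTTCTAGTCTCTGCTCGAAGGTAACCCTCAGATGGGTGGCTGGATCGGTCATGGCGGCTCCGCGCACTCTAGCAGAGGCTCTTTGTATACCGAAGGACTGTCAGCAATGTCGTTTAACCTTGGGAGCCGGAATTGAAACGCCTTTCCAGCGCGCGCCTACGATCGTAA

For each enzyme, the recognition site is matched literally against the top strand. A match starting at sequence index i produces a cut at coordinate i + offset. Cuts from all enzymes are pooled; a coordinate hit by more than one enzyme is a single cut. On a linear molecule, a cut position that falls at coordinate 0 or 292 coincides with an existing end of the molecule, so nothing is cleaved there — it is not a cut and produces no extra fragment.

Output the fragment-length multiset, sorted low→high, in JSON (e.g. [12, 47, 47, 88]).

Site scan:
  PtaIII (CCCAAA, off=2): no sites
  IvoII (TTTGAA, off=0): no sites

Pooled cuts: ∅

Fragments:
  no cuts → one linear fragment of 292 bp

[292]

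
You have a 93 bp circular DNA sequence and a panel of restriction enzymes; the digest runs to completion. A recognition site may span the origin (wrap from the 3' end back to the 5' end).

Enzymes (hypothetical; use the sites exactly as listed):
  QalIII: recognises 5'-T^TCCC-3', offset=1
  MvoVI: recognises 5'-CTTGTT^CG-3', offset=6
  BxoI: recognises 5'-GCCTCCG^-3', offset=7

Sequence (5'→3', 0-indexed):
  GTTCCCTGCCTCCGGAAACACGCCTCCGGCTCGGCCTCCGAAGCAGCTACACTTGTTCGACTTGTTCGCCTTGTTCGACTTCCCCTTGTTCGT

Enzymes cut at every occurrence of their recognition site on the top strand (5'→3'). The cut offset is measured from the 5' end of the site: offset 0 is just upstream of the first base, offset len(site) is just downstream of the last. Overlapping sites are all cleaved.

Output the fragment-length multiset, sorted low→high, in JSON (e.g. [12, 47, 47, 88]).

[5,5,9,9,10,12,12,14,17]

Scan for sites:
  QalIII (TTCCC, off=1): starts [1, 79] → cuts [2, 80]
  MvoVI (CTTGTTCG, off=6): starts [51, 60, 69, 84] → cuts [57, 66, 75, 90]
  BxoI (GCCTCCG, off=7): starts [7, 21, 33] → cuts [14, 28, 40]

Pooled cuts: [2, 14, 28, 40, 57, 66, 75, 80, 90]

Fragments:
  2→14: 12 bp
  14→28: 14 bp
  28→40: 12 bp
  40→57: 17 bp
  57→66: 9 bp
  66→75: 9 bp
  75→80: 5 bp
  80→90: 10 bp
  90→2 (wrap): 93-90+2 = 5 bp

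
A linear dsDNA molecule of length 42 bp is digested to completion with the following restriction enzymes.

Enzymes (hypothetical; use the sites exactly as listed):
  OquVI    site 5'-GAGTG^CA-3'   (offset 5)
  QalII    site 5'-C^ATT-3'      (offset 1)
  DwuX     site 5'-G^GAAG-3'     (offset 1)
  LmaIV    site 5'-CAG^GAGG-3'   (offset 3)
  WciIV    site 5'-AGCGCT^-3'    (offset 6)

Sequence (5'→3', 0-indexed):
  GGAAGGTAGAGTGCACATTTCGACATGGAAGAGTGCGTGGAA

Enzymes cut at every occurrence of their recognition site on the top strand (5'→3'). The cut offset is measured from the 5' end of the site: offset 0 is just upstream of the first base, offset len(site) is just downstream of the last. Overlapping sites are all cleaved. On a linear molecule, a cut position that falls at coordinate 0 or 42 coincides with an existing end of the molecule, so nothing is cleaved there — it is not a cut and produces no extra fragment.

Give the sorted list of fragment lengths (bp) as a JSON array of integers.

[1,3,11,12,15]

Site scan:
  OquVI GAGTGCA/5: at [8] ⇒ [13]
  QalII CATT/1: at [15] ⇒ [16]
  DwuX GGAAG/1: at [0, 26] ⇒ [1, 27]
  LmaIV (CAGGAGG, off=3): no sites
  WciIV (AGCGCT, off=6): no sites

Pooled cuts: [1, 13, 16, 27]

Fragment lengths:
  [0,1): 1 bp
  [1,13): 12 bp
  [13,16): 3 bp
  [16,27): 11 bp
  [27,42): 15 bp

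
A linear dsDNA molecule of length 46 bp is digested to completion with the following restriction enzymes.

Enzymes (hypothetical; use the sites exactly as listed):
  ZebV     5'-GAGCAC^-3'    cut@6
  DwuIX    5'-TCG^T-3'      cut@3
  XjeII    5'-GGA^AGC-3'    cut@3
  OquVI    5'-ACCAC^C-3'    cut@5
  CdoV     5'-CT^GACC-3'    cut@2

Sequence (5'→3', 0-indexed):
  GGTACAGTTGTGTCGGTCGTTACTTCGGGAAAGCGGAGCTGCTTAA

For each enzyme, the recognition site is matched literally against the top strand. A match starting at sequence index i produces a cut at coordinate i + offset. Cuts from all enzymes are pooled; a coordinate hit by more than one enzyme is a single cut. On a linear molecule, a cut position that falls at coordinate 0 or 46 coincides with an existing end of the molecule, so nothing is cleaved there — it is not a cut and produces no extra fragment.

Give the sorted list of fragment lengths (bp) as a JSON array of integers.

[19,27]

Per-enzyme occurrences:
  ZebV (GAGCAC, off=6): no sites
  DwuIX (TCGT, off=3): starts [16] → cuts [19]
  XjeII (GGAAGC, off=3): no sites
  OquVI (ACCACC, off=5): no sites
  CdoV (CTGACC, off=2): no sites

All cut coordinates (distinct, sorted): [19]

Fragment lengths:
  [0,19): 19 bp
  [19,46): 27 bp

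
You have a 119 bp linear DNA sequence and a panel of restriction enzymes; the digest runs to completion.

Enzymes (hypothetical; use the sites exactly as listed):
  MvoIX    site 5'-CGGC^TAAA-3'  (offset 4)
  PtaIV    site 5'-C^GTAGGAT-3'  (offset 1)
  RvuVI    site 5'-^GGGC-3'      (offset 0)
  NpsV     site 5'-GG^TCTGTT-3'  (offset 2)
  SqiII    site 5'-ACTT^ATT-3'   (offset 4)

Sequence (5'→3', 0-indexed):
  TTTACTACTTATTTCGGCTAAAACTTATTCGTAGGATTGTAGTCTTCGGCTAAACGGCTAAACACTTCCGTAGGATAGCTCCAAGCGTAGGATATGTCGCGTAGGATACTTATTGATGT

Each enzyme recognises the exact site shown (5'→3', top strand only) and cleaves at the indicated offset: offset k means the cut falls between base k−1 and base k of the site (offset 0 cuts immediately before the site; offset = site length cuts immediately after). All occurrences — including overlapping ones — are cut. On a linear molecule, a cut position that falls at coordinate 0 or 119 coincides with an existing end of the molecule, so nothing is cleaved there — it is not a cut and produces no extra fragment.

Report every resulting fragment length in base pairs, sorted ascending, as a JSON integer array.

Per-enzyme occurrences:
  MvoIX CGGCTAAA/4: at [14, 46, 54] ⇒ [18, 50, 58]
  PtaIV CGTAGGAT/1: at [29, 68, 85, 99] ⇒ [30, 69, 86, 100]
  RvuVI (GGGC, off=0): no sites
  NpsV (GGTCTGTT, off=2): no sites
  SqiII ACTTATT/4: at [6, 22, 107] ⇒ [10, 26, 111]

Pooled cuts: [10, 18, 26, 30, 50, 58, 69, 86, 100, 111]

Fragments:
  [0,10): 10 bp
  [10,18): 8 bp
  [18,26): 8 bp
  [26,30): 4 bp
  [30,50): 20 bp
  [50,58): 8 bp
  [58,69): 11 bp
  [69,86): 17 bp
  [86,100): 14 bp
  [100,111): 11 bp
  [111,119): 8 bp

[4,8,8,8,8,10,11,11,14,17,20]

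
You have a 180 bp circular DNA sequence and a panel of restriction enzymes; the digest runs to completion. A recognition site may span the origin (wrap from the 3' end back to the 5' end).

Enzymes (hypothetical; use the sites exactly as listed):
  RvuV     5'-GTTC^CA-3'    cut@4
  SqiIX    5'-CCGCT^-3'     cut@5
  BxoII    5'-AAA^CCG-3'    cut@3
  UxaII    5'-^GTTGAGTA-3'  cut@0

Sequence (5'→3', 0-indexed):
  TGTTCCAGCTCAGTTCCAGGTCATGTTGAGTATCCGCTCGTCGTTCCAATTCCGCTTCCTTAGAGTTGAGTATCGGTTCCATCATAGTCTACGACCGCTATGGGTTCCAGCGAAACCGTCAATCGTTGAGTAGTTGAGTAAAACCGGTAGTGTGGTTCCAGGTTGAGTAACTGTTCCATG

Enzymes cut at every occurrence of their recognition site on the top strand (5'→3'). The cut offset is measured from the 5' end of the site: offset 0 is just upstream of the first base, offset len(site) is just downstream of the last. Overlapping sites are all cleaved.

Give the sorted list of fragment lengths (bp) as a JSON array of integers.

[3,8,8,8,8,8,8,9,9,10,11,11,14,15,15,15,20]

Scan for sites:
  RvuV (GTTCCA, off=4): starts [1, 12, 42, 75, 103, 154, 172] → cuts [5, 16, 46, 79, 107, 158, 176]
  SqiIX (CCGCT, off=5): starts [33, 51, 94] → cuts [38, 56, 99]
  BxoII (AAACCG, off=3): starts [112, 140] → cuts [115, 143]
  UxaII (GTTGAGTA, off=0): starts [24, 64, 124, 132, 161] → cuts [24, 64, 124, 132, 161]

All cut coordinates (distinct, sorted): [5, 16, 24, 38, 46, 56, 64, 79, 99, 107, 115, 124, 132, 143, 158, 161, 176]

Fragment lengths:
  5→16: 11 bp
  16→24: 8 bp
  24→38: 14 bp
  38→46: 8 bp
  46→56: 10 bp
  56→64: 8 bp
  64→79: 15 bp
  79→99: 20 bp
  99→107: 8 bp
  107→115: 8 bp
  115→124: 9 bp
  124→132: 8 bp
  132→143: 11 bp
  143→158: 15 bp
  158→161: 3 bp
  161→176: 15 bp
  176→5 (wrap): 180-176+5 = 9 bp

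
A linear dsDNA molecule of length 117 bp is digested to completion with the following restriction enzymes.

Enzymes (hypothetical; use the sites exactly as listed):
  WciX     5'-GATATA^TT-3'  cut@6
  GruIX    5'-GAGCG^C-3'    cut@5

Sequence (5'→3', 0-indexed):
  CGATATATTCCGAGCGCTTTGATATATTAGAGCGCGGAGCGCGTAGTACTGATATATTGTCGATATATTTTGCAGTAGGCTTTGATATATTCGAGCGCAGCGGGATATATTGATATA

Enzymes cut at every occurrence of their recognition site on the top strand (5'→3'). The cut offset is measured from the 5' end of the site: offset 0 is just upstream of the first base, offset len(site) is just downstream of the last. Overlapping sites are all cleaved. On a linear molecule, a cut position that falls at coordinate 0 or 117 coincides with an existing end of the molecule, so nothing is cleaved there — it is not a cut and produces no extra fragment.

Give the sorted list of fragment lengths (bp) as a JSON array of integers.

Scan for sites:
  WciX (GATATATT, off=6): starts [1, 20, 50, 61, 83, 103] → cuts [7, 26, 56, 67, 89, 109]
  GruIX (GAGCGC, off=5): starts [11, 29, 36, 92] → cuts [16, 34, 41, 97]

Pooled cuts: [7, 16, 26, 34, 41, 56, 67, 89, 97, 109]

Fragment lengths:
  [0,7): 7 bp
  [7,16): 9 bp
  [16,26): 10 bp
  [26,34): 8 bp
  [34,41): 7 bp
  [41,56): 15 bp
  [56,67): 11 bp
  [67,89): 22 bp
  [89,97): 8 bp
  [97,109): 12 bp
  [109,117): 8 bp

[7,7,8,8,8,9,10,11,12,15,22]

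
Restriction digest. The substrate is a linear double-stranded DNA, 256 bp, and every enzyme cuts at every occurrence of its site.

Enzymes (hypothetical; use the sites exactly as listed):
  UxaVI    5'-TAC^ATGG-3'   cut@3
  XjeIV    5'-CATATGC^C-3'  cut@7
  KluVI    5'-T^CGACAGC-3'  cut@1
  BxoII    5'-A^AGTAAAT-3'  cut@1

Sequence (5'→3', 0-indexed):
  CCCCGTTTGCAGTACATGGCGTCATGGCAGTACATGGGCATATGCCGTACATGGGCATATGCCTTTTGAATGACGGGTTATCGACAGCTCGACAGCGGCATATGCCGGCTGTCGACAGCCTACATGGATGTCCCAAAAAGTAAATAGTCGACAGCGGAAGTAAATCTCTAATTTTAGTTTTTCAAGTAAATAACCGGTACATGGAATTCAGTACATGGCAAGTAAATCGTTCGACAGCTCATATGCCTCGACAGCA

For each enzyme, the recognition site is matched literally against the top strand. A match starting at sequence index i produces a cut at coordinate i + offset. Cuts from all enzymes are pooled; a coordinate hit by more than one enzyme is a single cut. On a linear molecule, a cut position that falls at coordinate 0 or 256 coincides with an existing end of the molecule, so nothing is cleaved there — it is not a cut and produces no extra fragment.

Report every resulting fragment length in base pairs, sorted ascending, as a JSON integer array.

[2,5,6,7,8,8,10,10,11,11,12,12,14,15,15,15,16,16,18,19,26]

Scan for sites:
  UxaVI TACATGG/3: at [12, 30, 47, 120, 197, 211] ⇒ [15, 33, 50, 123, 200, 214]
  XjeIV CATATGCC/7: at [38, 55, 98, 239] ⇒ [45, 62, 105, 246]
  KluVI TCGACAGC/1: at [80, 88, 111, 147, 230, 247] ⇒ [81, 89, 112, 148, 231, 248]
  BxoII AAGTAAAT/1: at [137, 157, 183, 219] ⇒ [138, 158, 184, 220]

All cut coordinates (distinct, sorted): [15, 33, 45, 50, 62, 81, 89, 105, 112, 123, 138, 148, 158, 184, 200, 214, 220, 231, 246, 248]

Fragment lengths:
  [0,15): 15 bp
  [15,33): 18 bp
  [33,45): 12 bp
  [45,50): 5 bp
  [50,62): 12 bp
  [62,81): 19 bp
  [81,89): 8 bp
  [89,105): 16 bp
  [105,112): 7 bp
  [112,123): 11 bp
  [123,138): 15 bp
  [138,148): 10 bp
  [148,158): 10 bp
  [158,184): 26 bp
  [184,200): 16 bp
  [200,214): 14 bp
  [214,220): 6 bp
  [220,231): 11 bp
  [231,246): 15 bp
  [246,248): 2 bp
  [248,256): 8 bp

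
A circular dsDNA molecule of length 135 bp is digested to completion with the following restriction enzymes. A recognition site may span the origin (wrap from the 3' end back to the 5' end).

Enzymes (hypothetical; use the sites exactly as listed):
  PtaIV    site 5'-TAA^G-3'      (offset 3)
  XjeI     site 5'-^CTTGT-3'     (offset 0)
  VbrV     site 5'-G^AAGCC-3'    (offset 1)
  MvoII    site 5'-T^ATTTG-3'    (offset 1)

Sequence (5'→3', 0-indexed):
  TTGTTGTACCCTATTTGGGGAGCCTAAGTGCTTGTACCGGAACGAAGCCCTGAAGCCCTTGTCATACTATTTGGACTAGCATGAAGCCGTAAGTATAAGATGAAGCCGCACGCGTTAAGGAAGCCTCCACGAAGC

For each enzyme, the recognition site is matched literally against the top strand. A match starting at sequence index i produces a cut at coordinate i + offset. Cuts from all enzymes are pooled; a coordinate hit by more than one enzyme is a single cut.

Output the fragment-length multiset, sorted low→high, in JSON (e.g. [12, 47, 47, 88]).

Scan for sites:
  PtaIV TAAG/3: at [24, 89, 95, 115] ⇒ [27, 92, 98, 118]
  XjeI CTTGT/0: at [30, 57, 134] ⇒ [30, 57, 134]
  VbrV GAAGCC/1: at [43, 51, 82, 101, 119] ⇒ [44, 52, 83, 102, 120]
  MvoII TATTTG/1: at [11, 67] ⇒ [12, 68]

Pooled cuts: [12, 27, 30, 44, 52, 57, 68, 83, 92, 98, 102, 118, 120, 134]

Fragments:
  12→27: 15 bp
  27→30: 3 bp
  30→44: 14 bp
  44→52: 8 bp
  52→57: 5 bp
  57→68: 11 bp
  68→83: 15 bp
  83→92: 9 bp
  92→98: 6 bp
  98→102: 4 bp
  102→118: 16 bp
  118→120: 2 bp
  120→134: 14 bp
  134→12 (wrap): 135-134+12 = 13 bp

[2,3,4,5,6,8,9,11,13,14,14,15,15,16]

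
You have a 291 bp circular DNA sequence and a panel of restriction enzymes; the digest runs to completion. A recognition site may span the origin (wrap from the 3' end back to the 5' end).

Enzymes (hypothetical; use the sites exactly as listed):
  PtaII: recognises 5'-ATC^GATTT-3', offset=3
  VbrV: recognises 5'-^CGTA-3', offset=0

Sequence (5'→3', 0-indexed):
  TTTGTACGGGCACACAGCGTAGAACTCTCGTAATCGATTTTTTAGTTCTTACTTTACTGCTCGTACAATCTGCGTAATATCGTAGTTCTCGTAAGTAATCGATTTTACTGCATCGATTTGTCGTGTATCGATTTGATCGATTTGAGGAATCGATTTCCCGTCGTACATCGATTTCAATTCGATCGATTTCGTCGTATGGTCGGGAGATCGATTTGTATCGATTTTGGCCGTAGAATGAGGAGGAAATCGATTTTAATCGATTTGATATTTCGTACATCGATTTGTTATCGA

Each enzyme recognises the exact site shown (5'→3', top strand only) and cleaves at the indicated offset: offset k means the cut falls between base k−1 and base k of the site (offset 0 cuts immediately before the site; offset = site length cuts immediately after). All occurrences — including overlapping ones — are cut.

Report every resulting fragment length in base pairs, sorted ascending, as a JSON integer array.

[7,8,8,8,8,9,9,9,10,10,10,11,11,11,11,12,13,14,15,15,17,19,20,26]

Per-enzyme occurrences:
  PtaII ATCGATTT/3: at [32, 97, 111, 126, 135, 148, 166, 181, 206, 216, 245, 255, 275, 286] ⇒ [35, 100, 114, 129, 138, 151, 169, 184, 209, 219, 248, 258, 278, 289]
  VbrV CGTA/0: at [17, 28, 61, 72, 80, 89, 161, 192, 228, 270] ⇒ [17, 28, 61, 72, 80, 89, 161, 192, 228, 270]

Pooled cuts: [17, 28, 35, 61, 72, 80, 89, 100, 114, 129, 138, 151, 161, 169, 184, 192, 209, 219, 228, 248, 258, 270, 278, 289]

Fragments:
  17→28: 11 bp
  28→35: 7 bp
  35→61: 26 bp
  61→72: 11 bp
  72→80: 8 bp
  80→89: 9 bp
  89→100: 11 bp
  100→114: 14 bp
  114→129: 15 bp
  129→138: 9 bp
  138→151: 13 bp
  151→161: 10 bp
  161→169: 8 bp
  169→184: 15 bp
  184→192: 8 bp
  192→209: 17 bp
  209→219: 10 bp
  219→228: 9 bp
  228→248: 20 bp
  248→258: 10 bp
  258→270: 12 bp
  270→278: 8 bp
  278→289: 11 bp
  289→17 (wrap): 291-289+17 = 19 bp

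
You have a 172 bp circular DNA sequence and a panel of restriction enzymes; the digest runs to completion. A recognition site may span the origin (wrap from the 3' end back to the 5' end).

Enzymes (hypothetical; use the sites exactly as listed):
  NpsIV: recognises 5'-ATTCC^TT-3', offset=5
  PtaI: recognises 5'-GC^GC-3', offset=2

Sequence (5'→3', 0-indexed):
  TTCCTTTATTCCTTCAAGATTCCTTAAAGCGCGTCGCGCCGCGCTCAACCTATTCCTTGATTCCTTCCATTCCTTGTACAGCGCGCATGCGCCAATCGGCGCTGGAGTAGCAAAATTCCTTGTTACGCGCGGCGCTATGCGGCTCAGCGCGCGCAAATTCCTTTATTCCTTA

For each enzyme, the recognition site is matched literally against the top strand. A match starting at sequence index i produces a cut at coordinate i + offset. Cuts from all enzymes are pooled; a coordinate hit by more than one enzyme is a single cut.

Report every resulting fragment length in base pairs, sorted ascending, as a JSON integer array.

Scan for sites:
  NpsIV (ATTCCTT, off=5): starts [7, 18, 51, 59, 68, 114, 156, 164, 171] → cuts [4, 12, 23, 56, 64, 73, 119, 161, 169]
  PtaI (GCGC, off=2): starts [28, 35, 40, 80, 82, 88, 98, 126, 131, 146, 148, 150] → cuts [30, 37, 42, 82, 84, 90, 100, 128, 133, 148, 150, 152]

Pooled cuts: [4, 12, 23, 30, 37, 42, 56, 64, 73, 82, 84, 90, 100, 119, 128, 133, 148, 150, 152, 161, 169]

Fragment lengths:
  4→12: 8 bp
  12→23: 11 bp
  23→30: 7 bp
  30→37: 7 bp
  37→42: 5 bp
  42→56: 14 bp
  56→64: 8 bp
  64→73: 9 bp
  73→82: 9 bp
  82→84: 2 bp
  84→90: 6 bp
  90→100: 10 bp
  100→119: 19 bp
  119→128: 9 bp
  128→133: 5 bp
  133→148: 15 bp
  148→150: 2 bp
  150→152: 2 bp
  152→161: 9 bp
  161→169: 8 bp
  169→4 (wrap): 172-169+4 = 7 bp

[2,2,2,5,5,6,7,7,7,8,8,8,9,9,9,9,10,11,14,15,19]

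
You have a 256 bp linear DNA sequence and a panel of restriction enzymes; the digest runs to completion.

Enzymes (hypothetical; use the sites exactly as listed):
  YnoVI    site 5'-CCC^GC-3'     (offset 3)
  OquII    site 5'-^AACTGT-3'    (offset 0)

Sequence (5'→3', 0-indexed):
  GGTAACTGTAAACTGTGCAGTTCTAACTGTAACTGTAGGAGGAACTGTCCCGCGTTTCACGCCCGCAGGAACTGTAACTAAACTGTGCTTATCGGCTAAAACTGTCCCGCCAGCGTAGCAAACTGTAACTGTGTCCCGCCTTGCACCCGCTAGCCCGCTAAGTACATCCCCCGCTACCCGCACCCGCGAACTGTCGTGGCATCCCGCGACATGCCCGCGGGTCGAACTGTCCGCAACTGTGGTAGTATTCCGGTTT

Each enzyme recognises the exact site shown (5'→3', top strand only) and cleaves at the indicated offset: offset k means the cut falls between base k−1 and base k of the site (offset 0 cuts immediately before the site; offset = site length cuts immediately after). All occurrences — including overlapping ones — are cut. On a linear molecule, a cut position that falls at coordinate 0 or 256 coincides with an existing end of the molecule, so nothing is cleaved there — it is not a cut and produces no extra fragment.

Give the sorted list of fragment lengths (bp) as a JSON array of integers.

[3,3,5,6,6,6,7,7,8,8,9,9,10,11,11,11,11,12,12,13,14,16,17,19,22]

Scan for sites:
  YnoVI CCCGC/3: at [48, 61, 105, 134, 145, 153, 169, 176, 182, 202, 213] ⇒ [51, 64, 108, 137, 148, 156, 172, 179, 185, 205, 216]
  OquII AACTGT/0: at [3, 10, 24, 30, 42, 69, 80, 99, 120, 126, 188, 224, 234] ⇒ [3, 10, 24, 30, 42, 69, 80, 99, 120, 126, 188, 224, 234]

Pooled cuts: [3, 10, 24, 30, 42, 51, 64, 69, 80, 99, 108, 120, 126, 137, 148, 156, 172, 179, 185, 188, 205, 216, 224, 234]

Fragment lengths:
  [0,3): 3 bp
  [3,10): 7 bp
  [10,24): 14 bp
  [24,30): 6 bp
  [30,42): 12 bp
  [42,51): 9 bp
  [51,64): 13 bp
  [64,69): 5 bp
  [69,80): 11 bp
  [80,99): 19 bp
  [99,108): 9 bp
  [108,120): 12 bp
  [120,126): 6 bp
  [126,137): 11 bp
  [137,148): 11 bp
  [148,156): 8 bp
  [156,172): 16 bp
  [172,179): 7 bp
  [179,185): 6 bp
  [185,188): 3 bp
  [188,205): 17 bp
  [205,216): 11 bp
  [216,224): 8 bp
  [224,234): 10 bp
  [234,256): 22 bp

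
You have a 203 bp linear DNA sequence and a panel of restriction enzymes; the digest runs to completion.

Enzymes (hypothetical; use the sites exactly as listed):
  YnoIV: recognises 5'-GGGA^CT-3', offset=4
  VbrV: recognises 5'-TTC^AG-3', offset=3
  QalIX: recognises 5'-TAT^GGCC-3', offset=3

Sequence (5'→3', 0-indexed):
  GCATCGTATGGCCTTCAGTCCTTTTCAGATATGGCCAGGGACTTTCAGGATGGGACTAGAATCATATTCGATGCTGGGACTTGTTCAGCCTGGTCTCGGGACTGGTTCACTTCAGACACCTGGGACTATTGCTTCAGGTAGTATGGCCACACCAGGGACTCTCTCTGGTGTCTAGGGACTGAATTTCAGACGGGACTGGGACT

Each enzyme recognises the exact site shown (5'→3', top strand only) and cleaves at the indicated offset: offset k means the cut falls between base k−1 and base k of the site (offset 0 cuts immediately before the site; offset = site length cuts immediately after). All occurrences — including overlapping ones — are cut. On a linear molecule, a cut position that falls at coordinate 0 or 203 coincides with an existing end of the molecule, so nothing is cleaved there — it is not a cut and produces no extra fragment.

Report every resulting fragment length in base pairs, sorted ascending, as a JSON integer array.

[2,5,6,6,7,7,8,9,9,9,9,9,10,10,12,12,14,15,20,24]

Site scan:
  YnoIV (GGGACT, off=4): starts [37, 51, 75, 97, 121, 154, 174, 191, 197] → cuts [41, 55, 79, 101, 125, 158, 178, 195, 201]
  VbrV (TTCAG, off=3): starts [13, 23, 43, 83, 110, 132, 184] → cuts [16, 26, 46, 86, 113, 135, 187]
  QalIX (TATGGCC, off=3): starts [6, 29, 141] → cuts [9, 32, 144]

All cut coordinates (distinct, sorted): [9, 16, 26, 32, 41, 46, 55, 79, 86, 101, 113, 125, 135, 144, 158, 178, 187, 195, 201]

Fragment lengths:
  [0,9): 9 bp
  [9,16): 7 bp
  [16,26): 10 bp
  [26,32): 6 bp
  [32,41): 9 bp
  [41,46): 5 bp
  [46,55): 9 bp
  [55,79): 24 bp
  [79,86): 7 bp
  [86,101): 15 bp
  [101,113): 12 bp
  [113,125): 12 bp
  [125,135): 10 bp
  [135,144): 9 bp
  [144,158): 14 bp
  [158,178): 20 bp
  [178,187): 9 bp
  [187,195): 8 bp
  [195,201): 6 bp
  [201,203): 2 bp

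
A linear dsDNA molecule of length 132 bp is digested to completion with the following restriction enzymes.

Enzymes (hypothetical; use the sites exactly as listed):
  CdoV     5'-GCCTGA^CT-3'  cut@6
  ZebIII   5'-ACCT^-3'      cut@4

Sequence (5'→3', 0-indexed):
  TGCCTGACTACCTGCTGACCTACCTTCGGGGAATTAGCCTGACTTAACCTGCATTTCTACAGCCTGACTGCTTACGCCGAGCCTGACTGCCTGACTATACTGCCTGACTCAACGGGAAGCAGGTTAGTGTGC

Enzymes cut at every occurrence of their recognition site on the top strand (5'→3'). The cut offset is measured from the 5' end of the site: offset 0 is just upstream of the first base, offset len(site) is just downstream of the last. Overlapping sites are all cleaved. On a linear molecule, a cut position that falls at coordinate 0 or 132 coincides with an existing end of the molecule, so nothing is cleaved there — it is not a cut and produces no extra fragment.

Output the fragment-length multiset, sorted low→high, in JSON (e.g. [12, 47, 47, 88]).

[4,6,7,8,8,8,13,17,17,19,25]

Per-enzyme occurrences:
  CdoV (GCCTGACT, off=6): starts [1, 36, 61, 80, 88, 101] → cuts [7, 42, 67, 86, 94, 107]
  ZebIII (ACCT, off=4): starts [9, 17, 21, 46] → cuts [13, 21, 25, 50]

All cut coordinates (distinct, sorted): [7, 13, 21, 25, 42, 50, 67, 86, 94, 107]

Fragment lengths:
  [0,7): 7 bp
  [7,13): 6 bp
  [13,21): 8 bp
  [21,25): 4 bp
  [25,42): 17 bp
  [42,50): 8 bp
  [50,67): 17 bp
  [67,86): 19 bp
  [86,94): 8 bp
  [94,107): 13 bp
  [107,132): 25 bp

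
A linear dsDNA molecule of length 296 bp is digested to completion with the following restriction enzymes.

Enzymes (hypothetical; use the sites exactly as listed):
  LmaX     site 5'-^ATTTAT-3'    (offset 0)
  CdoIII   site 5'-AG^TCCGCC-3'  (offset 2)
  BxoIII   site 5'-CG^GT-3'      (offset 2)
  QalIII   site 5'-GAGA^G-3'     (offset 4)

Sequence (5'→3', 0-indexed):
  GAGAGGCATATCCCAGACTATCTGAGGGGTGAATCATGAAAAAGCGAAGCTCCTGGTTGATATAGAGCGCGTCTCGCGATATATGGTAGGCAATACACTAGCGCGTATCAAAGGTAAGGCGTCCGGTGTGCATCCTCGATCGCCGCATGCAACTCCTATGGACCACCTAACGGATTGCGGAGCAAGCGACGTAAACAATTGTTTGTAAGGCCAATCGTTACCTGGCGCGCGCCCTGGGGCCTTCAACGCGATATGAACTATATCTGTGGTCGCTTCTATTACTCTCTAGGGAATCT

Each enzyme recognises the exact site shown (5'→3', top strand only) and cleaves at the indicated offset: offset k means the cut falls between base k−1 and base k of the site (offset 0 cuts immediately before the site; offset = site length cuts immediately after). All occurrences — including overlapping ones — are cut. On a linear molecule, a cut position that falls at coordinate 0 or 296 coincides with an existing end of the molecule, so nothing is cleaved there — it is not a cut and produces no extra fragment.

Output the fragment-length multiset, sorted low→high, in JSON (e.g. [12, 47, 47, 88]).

[4,121,171]

Scan for sites:
  LmaX (ATTTAT, off=0): no sites
  CdoIII (AGTCCGCC, off=2): no sites
  BxoIII (CGGT, off=2): starts [123] → cuts [125]
  QalIII (GAGAG, off=4): starts [0] → cuts [4]

Pooled cuts: [4, 125]

Fragment lengths:
  [0,4): 4 bp
  [4,125): 121 bp
  [125,296): 171 bp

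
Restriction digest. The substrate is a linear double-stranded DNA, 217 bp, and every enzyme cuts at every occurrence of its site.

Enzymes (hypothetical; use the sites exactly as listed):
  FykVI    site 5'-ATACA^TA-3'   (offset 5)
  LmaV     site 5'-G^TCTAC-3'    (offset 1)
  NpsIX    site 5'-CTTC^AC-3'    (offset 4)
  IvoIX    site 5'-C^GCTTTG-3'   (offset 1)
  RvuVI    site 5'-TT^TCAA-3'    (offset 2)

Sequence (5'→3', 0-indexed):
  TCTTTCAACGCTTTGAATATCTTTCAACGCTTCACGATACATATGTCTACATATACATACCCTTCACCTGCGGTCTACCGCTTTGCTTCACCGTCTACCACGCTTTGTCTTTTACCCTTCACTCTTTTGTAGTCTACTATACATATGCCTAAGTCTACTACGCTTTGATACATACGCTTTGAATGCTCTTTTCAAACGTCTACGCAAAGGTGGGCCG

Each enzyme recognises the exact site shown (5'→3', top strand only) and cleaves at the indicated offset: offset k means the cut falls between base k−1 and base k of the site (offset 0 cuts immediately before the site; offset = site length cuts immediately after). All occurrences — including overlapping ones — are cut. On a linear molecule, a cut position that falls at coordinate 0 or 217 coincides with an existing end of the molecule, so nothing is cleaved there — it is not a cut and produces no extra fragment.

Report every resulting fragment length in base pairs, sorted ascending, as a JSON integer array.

Site scan:
  FykVI ATACATA/5: at [36, 52, 138, 167] ⇒ [41, 57, 143, 172]
  LmaV GTCTAC/1: at [44, 72, 92, 131, 152, 197] ⇒ [45, 73, 93, 132, 153, 198]
  NpsIX CTTCAC/4: at [29, 61, 85, 116] ⇒ [33, 65, 89, 120]
  IvoIX CGCTTTG/1: at [8, 78, 100, 160, 174] ⇒ [9, 79, 101, 161, 175]
  RvuVI TTTCAA/2: at [2, 21, 189] ⇒ [4, 23, 191]

Pooled cuts: [4, 9, 23, 33, 41, 45, 57, 65, 73, 79, 89, 93, 101, 120, 132, 143, 153, 161, 172, 175, 191, 198]

Fragment lengths:
  [0,4): 4 bp
  [4,9): 5 bp
  [9,23): 14 bp
  [23,33): 10 bp
  [33,41): 8 bp
  [41,45): 4 bp
  [45,57): 12 bp
  [57,65): 8 bp
  [65,73): 8 bp
  [73,79): 6 bp
  [79,89): 10 bp
  [89,93): 4 bp
  [93,101): 8 bp
  [101,120): 19 bp
  [120,132): 12 bp
  [132,143): 11 bp
  [143,153): 10 bp
  [153,161): 8 bp
  [161,172): 11 bp
  [172,175): 3 bp
  [175,191): 16 bp
  [191,198): 7 bp
  [198,217): 19 bp

[3,4,4,4,5,6,7,8,8,8,8,8,10,10,10,11,11,12,12,14,16,19,19]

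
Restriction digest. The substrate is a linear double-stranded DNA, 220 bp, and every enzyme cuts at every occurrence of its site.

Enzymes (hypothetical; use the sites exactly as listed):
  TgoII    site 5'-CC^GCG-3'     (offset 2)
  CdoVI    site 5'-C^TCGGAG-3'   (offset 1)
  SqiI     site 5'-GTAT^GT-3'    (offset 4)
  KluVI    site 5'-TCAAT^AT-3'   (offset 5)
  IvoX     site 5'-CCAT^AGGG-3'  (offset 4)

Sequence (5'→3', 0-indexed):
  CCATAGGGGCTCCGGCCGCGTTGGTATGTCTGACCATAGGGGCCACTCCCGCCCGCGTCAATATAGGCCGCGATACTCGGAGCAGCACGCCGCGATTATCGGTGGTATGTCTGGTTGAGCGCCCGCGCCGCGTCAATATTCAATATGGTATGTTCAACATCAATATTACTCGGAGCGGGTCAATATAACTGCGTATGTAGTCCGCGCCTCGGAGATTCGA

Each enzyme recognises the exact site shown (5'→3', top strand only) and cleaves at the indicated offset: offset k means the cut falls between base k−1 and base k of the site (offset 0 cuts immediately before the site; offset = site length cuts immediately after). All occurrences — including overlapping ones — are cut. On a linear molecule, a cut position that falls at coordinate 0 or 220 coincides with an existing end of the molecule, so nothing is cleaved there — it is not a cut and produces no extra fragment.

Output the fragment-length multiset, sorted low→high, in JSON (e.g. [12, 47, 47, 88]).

[4,5,5,5,7,7,7,7,7,8,8,10,10,12,12,13,13,15,15,16,17,17]

Per-enzyme occurrences:
  TgoII (CCGCG, off=2): starts [15, 52, 67, 89, 122, 127, 201] → cuts [17, 54, 69, 91, 124, 129, 203]
  CdoVI (CTCGGAG, off=1): starts [75, 168, 207] → cuts [76, 169, 208]
  SqiI (GTATGT, off=4): starts [23, 104, 147, 192] → cuts [27, 108, 151, 196]
  KluVI (TCAATAT, off=5): starts [57, 132, 139, 159, 179] → cuts [62, 137, 144, 164, 184]
  IvoX (CCATAGGG, off=4): starts [0, 33] → cuts [4, 37]

Pooled cuts: [4, 17, 27, 37, 54, 62, 69, 76, 91, 108, 124, 129, 137, 144, 151, 164, 169, 184, 196, 203, 208]

Fragment lengths:
  [0,4): 4 bp
  [4,17): 13 bp
  [17,27): 10 bp
  [27,37): 10 bp
  [37,54): 17 bp
  [54,62): 8 bp
  [62,69): 7 bp
  [69,76): 7 bp
  [76,91): 15 bp
  [91,108): 17 bp
  [108,124): 16 bp
  [124,129): 5 bp
  [129,137): 8 bp
  [137,144): 7 bp
  [144,151): 7 bp
  [151,164): 13 bp
  [164,169): 5 bp
  [169,184): 15 bp
  [184,196): 12 bp
  [196,203): 7 bp
  [203,208): 5 bp
  [208,220): 12 bp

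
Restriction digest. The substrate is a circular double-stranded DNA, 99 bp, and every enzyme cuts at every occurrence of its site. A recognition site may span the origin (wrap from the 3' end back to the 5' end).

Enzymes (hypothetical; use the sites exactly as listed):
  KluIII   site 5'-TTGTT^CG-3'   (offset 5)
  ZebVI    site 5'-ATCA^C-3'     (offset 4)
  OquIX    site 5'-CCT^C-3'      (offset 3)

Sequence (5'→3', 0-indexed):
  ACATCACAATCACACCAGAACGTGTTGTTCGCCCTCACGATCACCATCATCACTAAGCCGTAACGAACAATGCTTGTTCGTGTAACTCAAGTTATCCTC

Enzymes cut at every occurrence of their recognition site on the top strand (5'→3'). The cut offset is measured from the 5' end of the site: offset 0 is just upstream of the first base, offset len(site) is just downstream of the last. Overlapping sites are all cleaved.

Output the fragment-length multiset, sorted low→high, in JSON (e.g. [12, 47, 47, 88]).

[6,6,7,8,9,17,20,26]

Site scan:
  KluIII TTGTTCG/5: at [24, 73] ⇒ [29, 78]
  ZebVI ATCAC/4: at [2, 8, 39, 48] ⇒ [6, 12, 43, 52]
  OquIX CCTC/3: at [32, 95] ⇒ [35, 98]

All cut coordinates (distinct, sorted): [6, 12, 29, 35, 43, 52, 78, 98]

Fragment lengths:
  6→12: 6 bp
  12→29: 17 bp
  29→35: 6 bp
  35→43: 8 bp
  43→52: 9 bp
  52→78: 26 bp
  78→98: 20 bp
  98→6 (wrap): 99-98+6 = 7 bp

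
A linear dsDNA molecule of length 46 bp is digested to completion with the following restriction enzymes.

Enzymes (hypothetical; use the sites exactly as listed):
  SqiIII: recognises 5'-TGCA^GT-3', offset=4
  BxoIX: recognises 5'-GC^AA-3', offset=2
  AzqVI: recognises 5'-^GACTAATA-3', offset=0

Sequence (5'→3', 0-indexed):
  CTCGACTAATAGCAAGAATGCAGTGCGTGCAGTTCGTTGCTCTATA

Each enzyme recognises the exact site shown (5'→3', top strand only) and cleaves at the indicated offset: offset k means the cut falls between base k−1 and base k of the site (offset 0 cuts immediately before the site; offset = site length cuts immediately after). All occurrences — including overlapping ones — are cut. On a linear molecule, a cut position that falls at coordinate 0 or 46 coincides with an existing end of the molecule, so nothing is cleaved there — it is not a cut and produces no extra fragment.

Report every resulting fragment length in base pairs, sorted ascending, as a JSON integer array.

Scan for sites:
  SqiIII TGCAGT/4: at [18, 27] ⇒ [22, 31]
  BxoIX GCAA/2: at [11] ⇒ [13]
  AzqVI GACTAATA/0: at [3] ⇒ [3]

All cut coordinates (distinct, sorted): [3, 13, 22, 31]

Fragments:
  [0,3): 3 bp
  [3,13): 10 bp
  [13,22): 9 bp
  [22,31): 9 bp
  [31,46): 15 bp

[3,9,9,10,15]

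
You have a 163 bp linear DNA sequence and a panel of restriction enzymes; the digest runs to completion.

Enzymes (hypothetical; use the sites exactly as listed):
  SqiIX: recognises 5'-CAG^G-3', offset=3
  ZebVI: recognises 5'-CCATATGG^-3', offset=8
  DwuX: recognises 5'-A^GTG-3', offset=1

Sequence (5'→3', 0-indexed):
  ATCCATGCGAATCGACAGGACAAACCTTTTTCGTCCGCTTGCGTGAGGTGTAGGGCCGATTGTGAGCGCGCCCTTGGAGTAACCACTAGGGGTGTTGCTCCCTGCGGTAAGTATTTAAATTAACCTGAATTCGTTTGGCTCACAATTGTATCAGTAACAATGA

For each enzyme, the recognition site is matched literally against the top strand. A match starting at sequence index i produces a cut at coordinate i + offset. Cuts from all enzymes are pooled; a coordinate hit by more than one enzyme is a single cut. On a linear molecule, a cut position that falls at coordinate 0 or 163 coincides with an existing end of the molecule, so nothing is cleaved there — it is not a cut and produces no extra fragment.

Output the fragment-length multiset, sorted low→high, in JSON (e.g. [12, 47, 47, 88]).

[18,145]

Scan for sites:
  SqiIX CAGG/3: at [15] ⇒ [18]
  ZebVI (CCATATGG, off=8): no sites
  DwuX (AGTG, off=1): no sites

All cut coordinates (distinct, sorted): [18]

Fragments:
  [0,18): 18 bp
  [18,163): 145 bp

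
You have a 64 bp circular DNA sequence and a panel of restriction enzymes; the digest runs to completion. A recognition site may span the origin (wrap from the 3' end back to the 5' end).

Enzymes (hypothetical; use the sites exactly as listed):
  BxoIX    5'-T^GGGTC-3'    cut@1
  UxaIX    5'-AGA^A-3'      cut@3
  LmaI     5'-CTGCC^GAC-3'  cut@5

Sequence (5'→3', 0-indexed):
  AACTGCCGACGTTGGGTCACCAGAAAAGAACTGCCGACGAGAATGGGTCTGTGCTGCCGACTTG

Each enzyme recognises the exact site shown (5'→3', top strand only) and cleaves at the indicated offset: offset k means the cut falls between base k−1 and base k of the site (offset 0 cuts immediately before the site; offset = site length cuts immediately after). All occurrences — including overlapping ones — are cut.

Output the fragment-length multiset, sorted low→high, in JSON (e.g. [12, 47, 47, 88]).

Site scan:
  BxoIX TGGGTC/1: at [12, 43] ⇒ [13, 44]
  UxaIX AGAA/3: at [21, 26, 39] ⇒ [24, 29, 42]
  LmaI CTGCCGAC/5: at [2, 30, 53] ⇒ [7, 35, 58]

Pooled cuts: [7, 13, 24, 29, 35, 42, 44, 58]

Fragment lengths:
  7→13: 6 bp
  13→24: 11 bp
  24→29: 5 bp
  29→35: 6 bp
  35→42: 7 bp
  42→44: 2 bp
  44→58: 14 bp
  58→7 (wrap): 64-58+7 = 13 bp

[2,5,6,6,7,11,13,14]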